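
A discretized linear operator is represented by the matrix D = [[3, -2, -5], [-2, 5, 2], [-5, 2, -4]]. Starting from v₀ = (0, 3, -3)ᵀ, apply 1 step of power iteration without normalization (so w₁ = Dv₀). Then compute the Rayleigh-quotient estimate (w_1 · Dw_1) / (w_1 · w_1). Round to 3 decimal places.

w1 = Dv₀ = (9, 9, 18)
Dw1 = (-81, 63, -99)
w1·Dw1 = 9·(-81) + 9·63 + 18·(-99) = -1944; w1·w1 = 9·9 + 9·9 + 18·18 = 486
λ ≈ -1944/486 = -4.000

λ ≈ -4.000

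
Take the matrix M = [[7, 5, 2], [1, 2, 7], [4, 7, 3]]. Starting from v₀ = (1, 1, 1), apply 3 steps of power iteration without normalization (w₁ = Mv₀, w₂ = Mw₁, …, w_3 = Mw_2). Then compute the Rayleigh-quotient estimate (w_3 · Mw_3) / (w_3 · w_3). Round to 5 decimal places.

λ ≈ 12.53580

w1 = Mv₀ = (7·1 + 5·1 + 2·1; 1·1 + 2·1 + 7·1; 4·1 + 7·1 + 3·1) = (14, 10, 14)
w2 = Mw1 = (7·14 + 5·10 + 2·14; 1·14 + 2·10 + 7·14; 4·14 + 7·10 + 3·14) = (176, 132, 168)
w3 = Mw2 = (2228, 1616, 2132)
Mw3 = (27940, 20384, 26620)
w3·Mw3 = 2228·27940 + 1616·20384 + 2132·26620 = 151944704; w3·w3 = 2228·2228 + 1616·1616 + 2132·2132 = 12120864
λ ≈ 151944704/12120864 = 12.53580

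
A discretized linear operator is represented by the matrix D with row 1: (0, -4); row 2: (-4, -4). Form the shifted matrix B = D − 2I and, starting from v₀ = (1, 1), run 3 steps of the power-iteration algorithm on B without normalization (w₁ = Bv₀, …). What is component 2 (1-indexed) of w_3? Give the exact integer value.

B = D − 2I has rows (-2, -4); (-4, -6)
w1 = Bv₀ = (-6, -10)
w2 = Bw1 = (52, 84)
w3 = Bw2 = (-440, -712)
Requested component of w3: -712

-712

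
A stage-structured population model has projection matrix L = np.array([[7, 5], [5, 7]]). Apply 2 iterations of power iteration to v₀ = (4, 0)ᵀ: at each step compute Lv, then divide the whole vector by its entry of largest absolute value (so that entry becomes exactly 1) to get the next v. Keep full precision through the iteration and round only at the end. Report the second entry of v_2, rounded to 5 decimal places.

0.94595

Lv0 = (28.000000, 20.000000); divide by 28.000000 → v1 = (1.000000, 0.714286)
Lv1 = (10.571429, 10.000000); divide by 10.571429 → v2 = (1.000000, 0.945946)
Requested entry of v2: 280/296 = 0.94595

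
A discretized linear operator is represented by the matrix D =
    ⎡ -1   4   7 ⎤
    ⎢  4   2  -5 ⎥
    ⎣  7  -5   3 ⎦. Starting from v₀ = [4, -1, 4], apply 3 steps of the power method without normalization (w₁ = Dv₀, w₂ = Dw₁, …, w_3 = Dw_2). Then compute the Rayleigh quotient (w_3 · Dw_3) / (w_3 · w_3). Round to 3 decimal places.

w1 = Dv₀ = ((-1)·4 + 4·(-1) + 7·4; 4·4 + 2·(-1) + (-5)·4; 7·4 + (-5)·(-1) + 3·4) = (20, -6, 45)
w2 = Dw1 = ((-1)·20 + 4·(-6) + 7·45; 4·20 + 2·(-6) + (-5)·45; 7·20 + (-5)·(-6) + 3·45) = (271, -157, 305)
w3 = Dw2 = (1236, -755, 3597)
Dw3 = (20923, -14551, 23218)
w3·Dw3 = 1236·20923 + (-755)·(-14551) + 3597·23218 = 120361979; w3·w3 = 1236·1236 + (-755)·(-755) + 3597·3597 = 15036130
λ ≈ 120361979/15036130 = 8.005

8.005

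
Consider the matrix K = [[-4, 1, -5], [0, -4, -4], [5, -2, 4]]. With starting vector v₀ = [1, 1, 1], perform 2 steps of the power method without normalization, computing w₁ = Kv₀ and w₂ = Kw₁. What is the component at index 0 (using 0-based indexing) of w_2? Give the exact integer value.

-11

w1 = Kv₀ = ((-4)·1 + 1·1 + (-5)·1; 0·1 + (-4)·1 + (-4)·1; 5·1 + (-2)·1 + 4·1) = (-8, -8, 7)
w2 = Kw1 = ((-4)·(-8) + 1·(-8) + (-5)·7; 0·(-8) + (-4)·(-8) + (-4)·7; 5·(-8) + (-2)·(-8) + 4·7) = (-11, 4, 4)
The requested component of w2 is -11.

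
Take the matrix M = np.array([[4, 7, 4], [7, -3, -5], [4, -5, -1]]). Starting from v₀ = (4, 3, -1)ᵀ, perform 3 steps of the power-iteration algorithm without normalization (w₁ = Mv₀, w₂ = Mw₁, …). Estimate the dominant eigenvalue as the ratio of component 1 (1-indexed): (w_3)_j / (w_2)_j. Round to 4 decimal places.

w1 = Mv₀ = (4·4 + 7·3 + 4·(-1); 7·4 + (-3)·3 + (-5)·(-1); 4·4 + (-5)·3 + (-1)·(-1)) = (33, 24, 2)
w2 = Mw1 = (4·33 + 7·24 + 4·2; 7·33 + (-3)·24 + (-5)·2; 4·33 + (-5)·24 + (-1)·2) = (308, 149, 10)
w3 = Mw2 = (2315, 1659, 477)
Ratio at component: 2315 / 308 = 7.5162

λ ≈ 7.5162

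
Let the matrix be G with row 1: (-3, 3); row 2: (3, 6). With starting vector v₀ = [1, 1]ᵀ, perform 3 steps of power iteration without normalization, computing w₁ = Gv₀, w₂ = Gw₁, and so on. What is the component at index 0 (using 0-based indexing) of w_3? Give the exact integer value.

81

w1 = Gv₀ = (0, 9)
w2 = Gw1 = (27, 54)
w3 = Gw2 = (81, 405)
The requested component of w3 is 81.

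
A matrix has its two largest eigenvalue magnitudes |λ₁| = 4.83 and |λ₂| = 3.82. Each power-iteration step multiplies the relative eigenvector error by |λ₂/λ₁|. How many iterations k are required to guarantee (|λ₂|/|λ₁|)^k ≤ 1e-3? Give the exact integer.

|λ₂/λ₁| = 3.82/4.83 = 0.79089
Need k ≥ ln(1e-3) / ln(0.79089) = -6.9078 / -0.2346 ≈ 29.445
Smallest integer k satisfying the bound: 30

30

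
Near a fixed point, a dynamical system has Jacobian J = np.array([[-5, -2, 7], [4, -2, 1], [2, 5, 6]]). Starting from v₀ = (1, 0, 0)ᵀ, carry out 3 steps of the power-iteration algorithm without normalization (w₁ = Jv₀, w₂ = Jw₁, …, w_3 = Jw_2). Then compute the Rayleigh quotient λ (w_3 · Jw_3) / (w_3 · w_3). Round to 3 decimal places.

w1 = Jv₀ = ((-5)·1 + (-2)·0 + 7·0; 4·1 + (-2)·0 + 1·0; 2·1 + 5·0 + 6·0) = (-5, 4, 2)
w2 = Jw1 = ((-5)·(-5) + (-2)·4 + 7·2; 4·(-5) + (-2)·4 + 1·2; 2·(-5) + 5·4 + 6·2) = (31, -26, 22)
w3 = Jw2 = (51, 198, 64)
Jw3 = (-203, -128, 1476)
w3·Jw3 = 51·(-203) + 198·(-128) + 64·1476 = 58767; w3·w3 = 51·51 + 198·198 + 64·64 = 45901
λ ≈ 58767/45901 = 1.280

λ ≈ 1.280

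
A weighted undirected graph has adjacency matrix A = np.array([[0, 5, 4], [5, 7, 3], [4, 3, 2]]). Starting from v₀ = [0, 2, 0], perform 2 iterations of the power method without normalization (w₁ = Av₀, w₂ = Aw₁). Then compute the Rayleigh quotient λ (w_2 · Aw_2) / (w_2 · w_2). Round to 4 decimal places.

11.7387

w1 = Av₀ = (0·0 + 5·2 + 4·0; 5·0 + 7·2 + 3·0; 4·0 + 3·2 + 2·0) = (10, 14, 6)
w2 = Aw1 = (0·10 + 5·14 + 4·6; 5·10 + 7·14 + 3·6; 4·10 + 3·14 + 2·6) = (94, 166, 94)
Aw2 = (1206, 1914, 1062)
w2·Aw2 = 94·1206 + 166·1914 + 94·1062 = 530916; w2·w2 = 94·94 + 166·166 + 94·94 = 45228
λ ≈ 530916/45228 = 11.7387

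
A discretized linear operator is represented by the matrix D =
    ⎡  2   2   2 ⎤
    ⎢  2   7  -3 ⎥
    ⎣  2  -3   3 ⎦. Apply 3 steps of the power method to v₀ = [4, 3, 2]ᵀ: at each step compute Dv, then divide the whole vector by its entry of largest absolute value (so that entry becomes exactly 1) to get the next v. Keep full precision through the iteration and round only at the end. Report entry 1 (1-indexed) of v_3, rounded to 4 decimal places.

Dv0 = (18.00000, 23.00000, 5.00000); divide by 23.00000 → v1 = (0.78261, 1.00000, 0.21739)
Dv1 = (4.00000, 7.91304, -0.78261); divide by 7.91304 → v2 = (0.50549, 1.00000, -0.09890)
Dv2 = (2.81319, 8.30769, -2.28571); divide by 8.30769 → v3 = (0.33862, 1.00000, -0.27513)
Requested entry of v3: 512/1512 = 0.3386

0.3386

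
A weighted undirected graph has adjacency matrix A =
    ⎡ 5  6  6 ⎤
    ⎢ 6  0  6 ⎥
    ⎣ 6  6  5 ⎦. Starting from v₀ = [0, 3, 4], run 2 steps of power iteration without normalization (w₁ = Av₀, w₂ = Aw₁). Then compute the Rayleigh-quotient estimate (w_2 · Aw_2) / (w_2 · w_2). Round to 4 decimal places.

λ ≈ 15.5952

w1 = Av₀ = (42, 24, 38)
w2 = Aw1 = (582, 480, 586)
Aw2 = (9306, 7008, 9302)
w2·Aw2 = 582·9306 + 480·7008 + 586·9302 = 14230904; w2·w2 = 582·582 + 480·480 + 586·586 = 912520
λ ≈ 14230904/912520 = 15.5952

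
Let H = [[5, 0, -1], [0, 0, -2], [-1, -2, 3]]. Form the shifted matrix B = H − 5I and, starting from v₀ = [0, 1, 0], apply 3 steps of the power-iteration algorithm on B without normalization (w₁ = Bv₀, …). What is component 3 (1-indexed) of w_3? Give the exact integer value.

-88

B = H − 5I has rows (0, 0, -1); (0, -5, -2); (-1, -2, -2)
w1 = Bv₀ = (0, -5, -2)
w2 = Bw1 = (2, 29, 14)
w3 = Bw2 = (-14, -173, -88)
Requested component of w3: -88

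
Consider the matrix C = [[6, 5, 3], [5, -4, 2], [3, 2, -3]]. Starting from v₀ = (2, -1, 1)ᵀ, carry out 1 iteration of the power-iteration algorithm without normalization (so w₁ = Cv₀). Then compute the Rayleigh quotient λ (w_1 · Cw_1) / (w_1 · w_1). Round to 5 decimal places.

3.63305

w1 = Cv₀ = (6·2 + 5·(-1) + 3·1; 5·2 + (-4)·(-1) + 2·1; 3·2 + 2·(-1) + (-3)·1) = (10, 16, 1)
Cw1 = (143, -12, 59)
w1·Cw1 = 10·143 + 16·(-12) + 1·59 = 1297; w1·w1 = 10·10 + 16·16 + 1·1 = 357
λ ≈ 1297/357 = 3.63305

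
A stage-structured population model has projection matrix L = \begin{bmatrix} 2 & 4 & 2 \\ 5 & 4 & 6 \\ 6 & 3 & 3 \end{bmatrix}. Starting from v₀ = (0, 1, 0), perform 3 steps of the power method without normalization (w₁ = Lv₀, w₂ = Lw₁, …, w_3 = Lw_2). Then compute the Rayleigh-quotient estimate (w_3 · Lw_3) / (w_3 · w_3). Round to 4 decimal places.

λ ≈ 11.4761

w1 = Lv₀ = (4, 4, 3)
w2 = Lw1 = (30, 54, 45)
w3 = Lw2 = (366, 636, 477)
Lw3 = (4230, 7236, 5535)
w3·Lw3 = 366·4230 + 636·7236 + 477·5535 = 8790471; w3·w3 = 366·366 + 636·636 + 477·477 = 765981
λ ≈ 8790471/765981 = 11.4761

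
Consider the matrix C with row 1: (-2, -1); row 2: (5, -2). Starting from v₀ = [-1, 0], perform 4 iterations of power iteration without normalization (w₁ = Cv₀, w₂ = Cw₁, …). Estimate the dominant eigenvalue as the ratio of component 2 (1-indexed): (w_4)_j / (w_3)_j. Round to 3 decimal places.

w1 = Cv₀ = (2, -5)
w2 = Cw1 = (1, 20)
w3 = Cw2 = (-22, -35)
w4 = Cw3 = (79, -40)
Ratio at component: -40 / -35 = 1.143

λ ≈ 1.143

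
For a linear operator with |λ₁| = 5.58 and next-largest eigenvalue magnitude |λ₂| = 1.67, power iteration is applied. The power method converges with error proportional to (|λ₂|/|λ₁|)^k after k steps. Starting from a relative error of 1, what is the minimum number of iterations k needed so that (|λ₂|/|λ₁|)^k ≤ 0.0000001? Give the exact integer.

14

|λ₂/λ₁| = 1.67/5.58 = 0.29928
Need k ≥ ln(0.0000001) / ln(0.29928) = -16.1181 / -1.2064 ≈ 13.361
Smallest integer k satisfying the bound: 14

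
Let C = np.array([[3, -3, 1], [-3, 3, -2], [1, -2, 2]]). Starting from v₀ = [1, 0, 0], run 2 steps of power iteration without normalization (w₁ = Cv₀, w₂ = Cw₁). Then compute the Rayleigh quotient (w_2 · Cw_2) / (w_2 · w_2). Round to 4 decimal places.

λ ≈ 6.9195

w1 = Cv₀ = (3·1 + (-3)·0 + 1·0; (-3)·1 + 3·0 + (-2)·0; 1·1 + (-2)·0 + 2·0) = (3, -3, 1)
w2 = Cw1 = (3·3 + (-3)·(-3) + 1·1; (-3)·3 + 3·(-3) + (-2)·1; 1·3 + (-2)·(-3) + 2·1) = (19, -20, 11)
Cw2 = (128, -139, 81)
w2·Cw2 = 19·128 + (-20)·(-139) + 11·81 = 6103; w2·w2 = 19·19 + (-20)·(-20) + 11·11 = 882
λ ≈ 6103/882 = 6.9195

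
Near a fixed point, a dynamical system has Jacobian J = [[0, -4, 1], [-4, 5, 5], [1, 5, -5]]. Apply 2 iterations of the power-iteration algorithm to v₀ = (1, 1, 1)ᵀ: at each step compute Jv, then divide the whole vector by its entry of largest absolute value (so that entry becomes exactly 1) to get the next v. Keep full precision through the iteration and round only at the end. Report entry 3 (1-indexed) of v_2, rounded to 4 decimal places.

Jv0 = (-3.00000, 6.00000, 1.00000); divide by 6.00000 → v1 = (-0.50000, 1.00000, 0.16667)
Jv1 = (-3.83333, 7.83333, 3.66667); divide by 7.83333 → v2 = (-0.48936, 1.00000, 0.46809)
Requested entry of v2: 22/47 = 0.4681

0.4681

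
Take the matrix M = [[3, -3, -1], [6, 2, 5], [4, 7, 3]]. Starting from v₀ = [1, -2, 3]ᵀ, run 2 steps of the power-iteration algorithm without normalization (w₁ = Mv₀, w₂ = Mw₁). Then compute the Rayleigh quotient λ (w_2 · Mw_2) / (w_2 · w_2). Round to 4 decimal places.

λ ≈ 6.4325

w1 = Mv₀ = (3·1 + (-3)·(-2) + (-1)·3; 6·1 + 2·(-2) + 5·3; 4·1 + 7·(-2) + 3·3) = (6, 17, -1)
w2 = Mw1 = (3·6 + (-3)·17 + (-1)·(-1); 6·6 + 2·17 + 5·(-1); 4·6 + 7·17 + 3·(-1)) = (-32, 65, 140)
Mw2 = (-431, 638, 747)
w2·Mw2 = (-32)·(-431) + 65·638 + 140·747 = 159842; w2·w2 = (-32)·(-32) + 65·65 + 140·140 = 24849
λ ≈ 159842/24849 = 6.4325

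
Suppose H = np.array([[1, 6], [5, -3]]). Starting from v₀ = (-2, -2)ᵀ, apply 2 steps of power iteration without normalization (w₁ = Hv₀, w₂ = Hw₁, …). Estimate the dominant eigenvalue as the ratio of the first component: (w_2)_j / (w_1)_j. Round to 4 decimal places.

w1 = Hv₀ = (1·(-2) + 6·(-2); 5·(-2) + (-3)·(-2)) = (-14, -4)
w2 = Hw1 = (1·(-14) + 6·(-4); 5·(-14) + (-3)·(-4)) = (-38, -58)
Ratio at component: -38 / -14 = 2.7143

2.7143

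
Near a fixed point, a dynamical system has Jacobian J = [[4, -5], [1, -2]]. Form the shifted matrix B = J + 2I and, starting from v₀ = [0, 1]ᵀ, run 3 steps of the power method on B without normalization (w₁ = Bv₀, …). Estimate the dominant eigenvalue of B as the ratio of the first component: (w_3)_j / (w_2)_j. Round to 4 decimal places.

B = J + 2I has rows (6, -5); (1, 0)
w1 = Bv₀ = (6·0 + (-5)·1; 1·0 + 0·1) = (-5, 0)
w2 = Bw1 = (6·(-5) + (-5)·0; 1·(-5) + 0·0) = (-30, -5)
w3 = Bw2 = (-155, -30)
Ratio: -155/-30 = 5.1667

5.1667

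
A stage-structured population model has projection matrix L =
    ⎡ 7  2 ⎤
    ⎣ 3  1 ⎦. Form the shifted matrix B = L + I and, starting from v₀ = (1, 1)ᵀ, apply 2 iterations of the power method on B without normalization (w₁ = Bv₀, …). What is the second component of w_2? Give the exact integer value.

40

B = L + I has rows (8, 2); (3, 2)
w1 = Bv₀ = (8·1 + 2·1; 3·1 + 2·1) = (10, 5)
w2 = Bw1 = (8·10 + 2·5; 3·10 + 2·5) = (90, 40)
Requested component of w2: 40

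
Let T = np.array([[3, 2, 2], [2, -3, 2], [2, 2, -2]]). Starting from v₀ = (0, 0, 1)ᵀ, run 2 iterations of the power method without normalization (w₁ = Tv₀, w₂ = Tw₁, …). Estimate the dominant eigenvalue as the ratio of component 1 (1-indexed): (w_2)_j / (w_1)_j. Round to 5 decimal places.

w1 = Tv₀ = (2, 2, -2)
w2 = Tw1 = (6, -6, 12)
Ratio at component: 6 / 2 = 3.00000

3.00000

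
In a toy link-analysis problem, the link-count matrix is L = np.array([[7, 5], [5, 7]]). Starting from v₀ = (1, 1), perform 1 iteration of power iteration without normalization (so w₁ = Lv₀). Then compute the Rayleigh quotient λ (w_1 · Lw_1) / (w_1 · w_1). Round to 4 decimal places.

λ ≈ 12.0000

w1 = Lv₀ = (7·1 + 5·1; 5·1 + 7·1) = (12, 12)
Lw1 = (144, 144)
w1·Lw1 = 12·144 + 12·144 = 3456; w1·w1 = 12·12 + 12·12 = 288
λ ≈ 3456/288 = 12.0000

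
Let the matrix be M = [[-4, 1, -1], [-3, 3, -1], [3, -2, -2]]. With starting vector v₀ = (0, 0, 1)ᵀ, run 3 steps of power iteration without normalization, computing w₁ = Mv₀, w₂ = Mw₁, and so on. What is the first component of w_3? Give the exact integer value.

w1 = Mv₀ = (-1, -1, -2)
w2 = Mw1 = (5, 2, 3)
w3 = Mw2 = (-21, -12, 5)
The requested component of w3 is -21.

-21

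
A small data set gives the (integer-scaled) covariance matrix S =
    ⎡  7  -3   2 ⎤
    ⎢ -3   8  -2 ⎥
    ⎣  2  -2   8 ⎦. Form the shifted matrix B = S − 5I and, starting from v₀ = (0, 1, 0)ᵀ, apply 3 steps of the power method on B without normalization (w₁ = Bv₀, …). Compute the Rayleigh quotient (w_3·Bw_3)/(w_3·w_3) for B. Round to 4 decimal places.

B = S − 5I has rows (2, -3, 2); (-3, 3, -2); (2, -2, 3)
w1 = Bv₀ = (2·0 + (-3)·1 + 2·0; (-3)·0 + 3·1 + (-2)·0; 2·0 + (-2)·1 + 3·0) = (-3, 3, -2)
w2 = Bw1 = (2·(-3) + (-3)·3 + 2·(-2); (-3)·(-3) + 3·3 + (-2)·(-2); 2·(-3) + (-2)·3 + 3·(-2)) = (-19, 22, -18)
w3 = Bw2 = (-140, 159, -136)
Bw3 = (-1029, 1169, -1006)
w3·Bw3 = 466747; w3·w3 = 63377; μ ≈ 466747/63377 = 7.3646

μ ≈ 7.3646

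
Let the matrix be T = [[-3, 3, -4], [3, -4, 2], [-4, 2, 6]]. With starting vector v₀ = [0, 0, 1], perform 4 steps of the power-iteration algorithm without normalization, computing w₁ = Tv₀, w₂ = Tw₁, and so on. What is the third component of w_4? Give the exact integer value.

w1 = Tv₀ = ((-3)·0 + 3·0 + (-4)·1; 3·0 + (-4)·0 + 2·1; (-4)·0 + 2·0 + 6·1) = (-4, 2, 6)
w2 = Tw1 = ((-3)·(-4) + 3·2 + (-4)·6; 3·(-4) + (-4)·2 + 2·6; (-4)·(-4) + 2·2 + 6·6) = (-6, -8, 56)
w3 = Tw2 = (-230, 126, 344)
w4 = Tw3 = (-308, -506, 3236)
The requested component of w4 is 3236.

3236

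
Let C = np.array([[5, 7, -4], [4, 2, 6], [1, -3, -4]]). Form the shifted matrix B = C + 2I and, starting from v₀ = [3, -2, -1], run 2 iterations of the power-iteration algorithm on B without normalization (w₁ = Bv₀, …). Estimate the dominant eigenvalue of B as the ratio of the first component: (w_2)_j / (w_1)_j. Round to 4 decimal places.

B = C + 2I has rows (7, 7, -4); (4, 4, 6); (1, -3, -2)
w1 = Bv₀ = (7·3 + 7·(-2) + (-4)·(-1); 4·3 + 4·(-2) + 6·(-1); 1·3 + (-3)·(-2) + (-2)·(-1)) = (11, -2, 11)
w2 = Bw1 = (7·11 + 7·(-2) + (-4)·11; 4·11 + 4·(-2) + 6·11; 1·11 + (-3)·(-2) + (-2)·11) = (19, 102, -5)
Ratio: 19/11 = 1.7273

μ ≈ 1.7273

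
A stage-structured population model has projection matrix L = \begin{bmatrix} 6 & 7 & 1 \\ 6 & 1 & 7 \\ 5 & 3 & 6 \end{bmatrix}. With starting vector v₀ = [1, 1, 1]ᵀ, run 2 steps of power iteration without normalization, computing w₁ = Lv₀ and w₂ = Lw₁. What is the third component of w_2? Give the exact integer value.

196

w1 = Lv₀ = (14, 14, 14)
w2 = Lw1 = (196, 196, 196)
The requested component of w2 is 196.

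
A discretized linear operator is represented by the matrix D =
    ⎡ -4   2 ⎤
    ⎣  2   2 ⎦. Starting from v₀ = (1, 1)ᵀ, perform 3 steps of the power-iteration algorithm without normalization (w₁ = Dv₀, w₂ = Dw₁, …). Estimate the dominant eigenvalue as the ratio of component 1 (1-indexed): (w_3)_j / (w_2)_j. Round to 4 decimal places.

w1 = Dv₀ = (-2, 4)
w2 = Dw1 = (16, 4)
w3 = Dw2 = (-56, 40)
Ratio at component: -56 / 16 = -3.5000

λ ≈ -3.5000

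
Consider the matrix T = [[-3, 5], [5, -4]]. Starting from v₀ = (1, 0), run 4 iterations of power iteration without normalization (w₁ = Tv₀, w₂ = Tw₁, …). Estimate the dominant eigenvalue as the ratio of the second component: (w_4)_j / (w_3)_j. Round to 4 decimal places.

w1 = Tv₀ = ((-3)·1 + 5·0; 5·1 + (-4)·0) = (-3, 5)
w2 = Tw1 = ((-3)·(-3) + 5·5; 5·(-3) + (-4)·5) = (34, -35)
w3 = Tw2 = (-277, 310)
w4 = Tw3 = (2381, -2625)
Ratio at component: -2625 / 310 = -8.4677

λ ≈ -8.4677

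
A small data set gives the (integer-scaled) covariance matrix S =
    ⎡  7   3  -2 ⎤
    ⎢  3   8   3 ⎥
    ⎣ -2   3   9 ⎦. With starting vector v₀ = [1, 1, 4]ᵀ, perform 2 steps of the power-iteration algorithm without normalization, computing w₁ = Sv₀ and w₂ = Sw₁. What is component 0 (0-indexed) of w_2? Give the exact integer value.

w1 = Sv₀ = (7·1 + 3·1 + (-2)·4; 3·1 + 8·1 + 3·4; (-2)·1 + 3·1 + 9·4) = (2, 23, 37)
w2 = Sw1 = (7·2 + 3·23 + (-2)·37; 3·2 + 8·23 + 3·37; (-2)·2 + 3·23 + 9·37) = (9, 301, 398)
The requested component of w2 is 9.

9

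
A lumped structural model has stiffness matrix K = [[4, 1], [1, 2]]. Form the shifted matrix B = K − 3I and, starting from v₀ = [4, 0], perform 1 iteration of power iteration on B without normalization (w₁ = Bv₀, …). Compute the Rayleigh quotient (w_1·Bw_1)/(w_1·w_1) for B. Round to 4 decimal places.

1.0000

B = K − 3I has rows (1, 1); (1, -1)
w1 = Bv₀ = (4, 4)
Bw1 = (8, 0)
w1·Bw1 = 32; w1·w1 = 32; μ ≈ 32/32 = 1.0000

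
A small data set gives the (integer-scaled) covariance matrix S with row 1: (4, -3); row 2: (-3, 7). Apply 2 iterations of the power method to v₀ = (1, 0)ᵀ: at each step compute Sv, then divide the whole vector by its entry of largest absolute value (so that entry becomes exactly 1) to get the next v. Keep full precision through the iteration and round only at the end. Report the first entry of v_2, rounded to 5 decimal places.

Sv0 = (4.000000, -3.000000); divide by 4.000000 → v1 = (1.000000, -0.750000)
Sv1 = (6.250000, -8.250000); divide by -8.250000 → v2 = (-0.757576, 1.000000)
Requested entry of v2: 25/-33 = -0.75758

-0.75758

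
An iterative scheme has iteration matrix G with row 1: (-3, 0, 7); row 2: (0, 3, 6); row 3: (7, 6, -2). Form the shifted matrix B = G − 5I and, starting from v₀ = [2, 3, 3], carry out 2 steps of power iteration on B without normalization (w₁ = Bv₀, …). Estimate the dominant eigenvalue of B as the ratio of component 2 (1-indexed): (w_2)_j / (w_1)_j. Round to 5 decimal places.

B = G − 5I has rows (-8, 0, 7); (0, -2, 6); (7, 6, -7)
w1 = Bv₀ = (5, 12, 11)
w2 = Bw1 = (37, 42, 30)
Ratio: 42/12 = 3.50000

μ ≈ 3.50000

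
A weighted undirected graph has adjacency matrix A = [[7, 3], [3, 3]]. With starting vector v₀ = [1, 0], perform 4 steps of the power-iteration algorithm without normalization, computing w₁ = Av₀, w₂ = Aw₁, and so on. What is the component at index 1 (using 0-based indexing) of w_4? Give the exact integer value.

w1 = Av₀ = (7, 3)
w2 = Aw1 = (58, 30)
w3 = Aw2 = (496, 264)
w4 = Aw3 = (4264, 2280)
The requested component of w4 is 2280.

2280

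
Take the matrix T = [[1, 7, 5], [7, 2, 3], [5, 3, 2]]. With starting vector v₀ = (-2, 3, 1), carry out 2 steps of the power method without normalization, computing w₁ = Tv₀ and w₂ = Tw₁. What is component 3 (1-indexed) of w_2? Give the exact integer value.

w1 = Tv₀ = (1·(-2) + 7·3 + 5·1; 7·(-2) + 2·3 + 3·1; 5·(-2) + 3·3 + 2·1) = (24, -5, 1)
w2 = Tw1 = (1·24 + 7·(-5) + 5·1; 7·24 + 2·(-5) + 3·1; 5·24 + 3·(-5) + 2·1) = (-6, 161, 107)
The requested component of w2 is 107.

107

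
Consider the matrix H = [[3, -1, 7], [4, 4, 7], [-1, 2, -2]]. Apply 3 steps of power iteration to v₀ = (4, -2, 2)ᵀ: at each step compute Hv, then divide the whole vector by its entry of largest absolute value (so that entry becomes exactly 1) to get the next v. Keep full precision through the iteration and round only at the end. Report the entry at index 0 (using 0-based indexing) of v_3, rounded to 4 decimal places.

0.1494

Hv0 = (28.00000, 22.00000, -12.00000); divide by 28.00000 → v1 = (1.00000, 0.78571, -0.42857)
Hv1 = (-0.78571, 4.14286, 1.42857); divide by 4.14286 → v2 = (-0.18966, 1.00000, 0.34483)
Hv2 = (0.84483, 5.65517, 1.50000); divide by 5.65517 → v3 = (0.14939, 1.00000, 0.26524)
Requested entry of v3: 98/656 = 0.1494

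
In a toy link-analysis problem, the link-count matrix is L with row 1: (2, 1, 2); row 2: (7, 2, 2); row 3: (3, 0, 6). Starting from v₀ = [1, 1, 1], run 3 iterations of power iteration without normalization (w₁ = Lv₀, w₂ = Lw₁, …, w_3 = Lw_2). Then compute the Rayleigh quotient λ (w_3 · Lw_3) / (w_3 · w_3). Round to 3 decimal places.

w1 = Lv₀ = (2·1 + 1·1 + 2·1; 7·1 + 2·1 + 2·1; 3·1 + 0·1 + 6·1) = (5, 11, 9)
w2 = Lw1 = (2·5 + 1·11 + 2·9; 7·5 + 2·11 + 2·9; 3·5 + 0·11 + 6·9) = (39, 75, 69)
w3 = Lw2 = (291, 561, 531)
Lw3 = (2205, 4221, 4059)
w3·Lw3 = 291·2205 + 561·4221 + 531·4059 = 5164965; w3·w3 = 291·291 + 561·561 + 531·531 = 681363
λ ≈ 5164965/681363 = 7.580

7.580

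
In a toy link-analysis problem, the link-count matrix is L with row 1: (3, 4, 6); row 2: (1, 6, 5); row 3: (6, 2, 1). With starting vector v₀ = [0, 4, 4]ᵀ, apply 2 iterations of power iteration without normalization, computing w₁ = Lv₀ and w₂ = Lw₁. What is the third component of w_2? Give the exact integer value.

340

w1 = Lv₀ = (3·0 + 4·4 + 6·4; 1·0 + 6·4 + 5·4; 6·0 + 2·4 + 1·4) = (40, 44, 12)
w2 = Lw1 = (3·40 + 4·44 + 6·12; 1·40 + 6·44 + 5·12; 6·40 + 2·44 + 1·12) = (368, 364, 340)
The requested component of w2 is 340.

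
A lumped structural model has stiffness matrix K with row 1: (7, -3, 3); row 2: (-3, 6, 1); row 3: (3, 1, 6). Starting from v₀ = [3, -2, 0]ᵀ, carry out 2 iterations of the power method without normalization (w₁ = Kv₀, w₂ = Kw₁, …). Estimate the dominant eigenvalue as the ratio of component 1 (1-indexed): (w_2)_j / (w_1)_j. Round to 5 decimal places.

λ ≈ 10.11111

w1 = Kv₀ = (7·3 + (-3)·(-2) + 3·0; (-3)·3 + 6·(-2) + 1·0; 3·3 + 1·(-2) + 6·0) = (27, -21, 7)
w2 = Kw1 = (7·27 + (-3)·(-21) + 3·7; (-3)·27 + 6·(-21) + 1·7; 3·27 + 1·(-21) + 6·7) = (273, -200, 102)
Ratio at component: 273 / 27 = 10.11111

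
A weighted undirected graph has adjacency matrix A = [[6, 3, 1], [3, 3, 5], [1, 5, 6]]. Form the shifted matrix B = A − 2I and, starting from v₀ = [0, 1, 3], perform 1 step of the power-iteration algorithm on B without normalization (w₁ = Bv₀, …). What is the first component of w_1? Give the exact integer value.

B = A − 2I has rows (4, 3, 1); (3, 1, 5); (1, 5, 4)
w1 = Bv₀ = (4·0 + 3·1 + 1·3; 3·0 + 1·1 + 5·3; 1·0 + 5·1 + 4·3) = (6, 16, 17)
Requested component of w1: 6

6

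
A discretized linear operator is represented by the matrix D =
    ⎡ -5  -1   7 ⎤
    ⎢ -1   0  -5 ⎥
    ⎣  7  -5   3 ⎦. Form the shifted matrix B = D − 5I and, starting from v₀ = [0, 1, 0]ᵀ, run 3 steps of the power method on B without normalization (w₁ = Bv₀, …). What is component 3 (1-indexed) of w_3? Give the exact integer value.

-451

B = D − 5I has rows (-10, -1, 7); (-1, -5, -5); (7, -5, -2)
w1 = Bv₀ = (-1, -5, -5)
w2 = Bw1 = (-20, 51, 28)
w3 = Bw2 = (345, -375, -451)
Requested component of w3: -451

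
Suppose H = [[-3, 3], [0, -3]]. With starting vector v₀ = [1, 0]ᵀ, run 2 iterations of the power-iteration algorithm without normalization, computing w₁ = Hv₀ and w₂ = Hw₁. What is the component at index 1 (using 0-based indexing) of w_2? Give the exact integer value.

0

w1 = Hv₀ = ((-3)·1 + 3·0; 0·1 + (-3)·0) = (-3, 0)
w2 = Hw1 = ((-3)·(-3) + 3·0; 0·(-3) + (-3)·0) = (9, 0)
The requested component of w2 is 0.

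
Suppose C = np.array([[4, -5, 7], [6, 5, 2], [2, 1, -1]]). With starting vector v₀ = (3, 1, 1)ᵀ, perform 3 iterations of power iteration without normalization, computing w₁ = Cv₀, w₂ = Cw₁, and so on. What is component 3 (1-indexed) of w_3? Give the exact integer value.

w1 = Cv₀ = (4·3 + (-5)·1 + 7·1; 6·3 + 5·1 + 2·1; 2·3 + 1·1 + (-1)·1) = (14, 25, 6)
w2 = Cw1 = (4·14 + (-5)·25 + 7·6; 6·14 + 5·25 + 2·6; 2·14 + 1·25 + (-1)·6) = (-27, 221, 47)
w3 = Cw2 = (-884, 1037, 120)
The requested component of w3 is 120.

120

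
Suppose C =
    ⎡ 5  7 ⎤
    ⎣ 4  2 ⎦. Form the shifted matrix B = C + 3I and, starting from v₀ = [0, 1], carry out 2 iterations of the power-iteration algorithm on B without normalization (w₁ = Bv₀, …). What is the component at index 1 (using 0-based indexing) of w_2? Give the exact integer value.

B = C + 3I has rows (8, 7); (4, 5)
w1 = Bv₀ = (8·0 + 7·1; 4·0 + 5·1) = (7, 5)
w2 = Bw1 = (8·7 + 7·5; 4·7 + 5·5) = (91, 53)
Requested component of w2: 53

53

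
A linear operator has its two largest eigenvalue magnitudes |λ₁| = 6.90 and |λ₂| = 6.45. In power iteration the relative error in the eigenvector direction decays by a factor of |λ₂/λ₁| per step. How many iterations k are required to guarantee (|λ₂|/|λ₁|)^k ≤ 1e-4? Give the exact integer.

|λ₂/λ₁| = 6.45/6.90 = 0.93478
Need k ≥ ln(1e-4) / ln(0.93478) = -9.2103 / -0.0674 ≈ 136.568
Smallest integer k satisfying the bound: 137

137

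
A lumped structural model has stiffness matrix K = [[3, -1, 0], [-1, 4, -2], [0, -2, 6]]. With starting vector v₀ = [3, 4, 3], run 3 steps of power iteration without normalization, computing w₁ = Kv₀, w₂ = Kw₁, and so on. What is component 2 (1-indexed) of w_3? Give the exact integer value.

w1 = Kv₀ = (5, 7, 10)
w2 = Kw1 = (8, 3, 46)
w3 = Kw2 = (21, -88, 270)
The requested component of w3 is -88.

-88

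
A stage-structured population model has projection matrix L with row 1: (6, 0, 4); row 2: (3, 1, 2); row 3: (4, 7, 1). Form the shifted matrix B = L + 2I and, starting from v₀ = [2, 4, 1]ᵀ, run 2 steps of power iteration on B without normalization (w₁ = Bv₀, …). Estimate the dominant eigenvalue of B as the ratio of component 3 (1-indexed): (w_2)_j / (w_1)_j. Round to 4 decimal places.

B = L + 2I has rows (8, 0, 4); (3, 3, 2); (4, 7, 3)
w1 = Bv₀ = (8·2 + 0·4 + 4·1; 3·2 + 3·4 + 2·1; 4·2 + 7·4 + 3·1) = (20, 20, 39)
w2 = Bw1 = (8·20 + 0·20 + 4·39; 3·20 + 3·20 + 2·39; 4·20 + 7·20 + 3·39) = (316, 198, 337)
Ratio: 337/39 = 8.6410

μ ≈ 8.6410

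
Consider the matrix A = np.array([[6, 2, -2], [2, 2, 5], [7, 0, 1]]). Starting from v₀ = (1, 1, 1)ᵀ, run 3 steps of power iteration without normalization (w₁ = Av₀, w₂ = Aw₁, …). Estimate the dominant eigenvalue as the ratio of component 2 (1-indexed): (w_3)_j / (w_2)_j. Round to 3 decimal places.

6.657

w1 = Av₀ = (6·1 + 2·1 + (-2)·1; 2·1 + 2·1 + 5·1; 7·1 + 0·1 + 1·1) = (6, 9, 8)
w2 = Aw1 = (6·6 + 2·9 + (-2)·8; 2·6 + 2·9 + 5·8; 7·6 + 0·9 + 1·8) = (38, 70, 50)
w3 = Aw2 = (268, 466, 316)
Ratio at component: 466 / 70 = 6.657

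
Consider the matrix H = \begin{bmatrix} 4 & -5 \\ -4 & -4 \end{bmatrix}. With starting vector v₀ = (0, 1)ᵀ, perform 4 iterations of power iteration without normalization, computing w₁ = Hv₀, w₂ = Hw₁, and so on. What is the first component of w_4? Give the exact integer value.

0

w1 = Hv₀ = (-5, -4)
w2 = Hw1 = (0, 36)
w3 = Hw2 = (-180, -144)
w4 = Hw3 = (0, 1296)
The requested component of w4 is 0.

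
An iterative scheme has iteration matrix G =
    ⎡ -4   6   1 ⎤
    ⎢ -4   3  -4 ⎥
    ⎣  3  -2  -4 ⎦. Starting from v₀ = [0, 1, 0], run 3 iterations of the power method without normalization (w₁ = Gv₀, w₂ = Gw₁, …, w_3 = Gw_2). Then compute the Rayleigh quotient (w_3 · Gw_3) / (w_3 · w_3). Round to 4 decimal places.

λ ≈ -4.6877

w1 = Gv₀ = ((-4)·0 + 6·1 + 1·0; (-4)·0 + 3·1 + (-4)·0; 3·0 + (-2)·1 + (-4)·0) = (6, 3, -2)
w2 = Gw1 = ((-4)·6 + 6·3 + 1·(-2); (-4)·6 + 3·3 + (-4)·(-2); 3·6 + (-2)·3 + (-4)·(-2)) = (-8, -7, 20)
w3 = Gw2 = (10, -69, -90)
Gw3 = (-544, 113, 528)
w3·Gw3 = 10·(-544) + (-69)·113 + (-90)·528 = -60757; w3·w3 = 10·10 + (-69)·(-69) + (-90)·(-90) = 12961
λ ≈ -60757/12961 = -4.6877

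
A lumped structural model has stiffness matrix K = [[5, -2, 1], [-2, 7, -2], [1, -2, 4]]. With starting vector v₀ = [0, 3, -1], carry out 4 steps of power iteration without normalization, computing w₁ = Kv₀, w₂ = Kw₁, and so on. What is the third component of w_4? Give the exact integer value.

w1 = Kv₀ = (5·0 + (-2)·3 + 1·(-1); (-2)·0 + 7·3 + (-2)·(-1); 1·0 + (-2)·3 + 4·(-1)) = (-7, 23, -10)
w2 = Kw1 = (5·(-7) + (-2)·23 + 1·(-10); (-2)·(-7) + 7·23 + (-2)·(-10); 1·(-7) + (-2)·23 + 4·(-10)) = (-91, 195, -93)
w3 = Kw2 = (-938, 1733, -853)
w4 = Kw3 = (-9009, 15713, -7816)
The requested component of w4 is -7816.

-7816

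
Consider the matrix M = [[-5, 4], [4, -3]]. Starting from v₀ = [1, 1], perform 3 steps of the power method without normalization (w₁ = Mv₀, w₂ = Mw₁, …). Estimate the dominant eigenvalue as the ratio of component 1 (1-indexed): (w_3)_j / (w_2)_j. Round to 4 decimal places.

w1 = Mv₀ = ((-5)·1 + 4·1; 4·1 + (-3)·1) = (-1, 1)
w2 = Mw1 = ((-5)·(-1) + 4·1; 4·(-1) + (-3)·1) = (9, -7)
w3 = Mw2 = (-73, 57)
Ratio at component: -73 / 9 = -8.1111

λ ≈ -8.1111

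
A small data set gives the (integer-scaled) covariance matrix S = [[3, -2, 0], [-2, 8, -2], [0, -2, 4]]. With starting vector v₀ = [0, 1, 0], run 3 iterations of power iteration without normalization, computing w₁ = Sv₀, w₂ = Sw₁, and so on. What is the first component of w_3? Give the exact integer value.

w1 = Sv₀ = (3·0 + (-2)·1 + 0·0; (-2)·0 + 8·1 + (-2)·0; 0·0 + (-2)·1 + 4·0) = (-2, 8, -2)
w2 = Sw1 = (3·(-2) + (-2)·8 + 0·(-2); (-2)·(-2) + 8·8 + (-2)·(-2); 0·(-2) + (-2)·8 + 4·(-2)) = (-22, 72, -24)
w3 = Sw2 = (-210, 668, -240)
The requested component of w3 is -210.

-210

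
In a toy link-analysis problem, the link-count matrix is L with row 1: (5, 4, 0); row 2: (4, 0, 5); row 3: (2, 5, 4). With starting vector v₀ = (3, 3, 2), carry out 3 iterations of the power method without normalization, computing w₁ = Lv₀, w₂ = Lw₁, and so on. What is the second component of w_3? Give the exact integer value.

2292

w1 = Lv₀ = (27, 22, 29)
w2 = Lw1 = (223, 253, 280)
w3 = Lw2 = (2127, 2292, 2831)
The requested component of w3 is 2292.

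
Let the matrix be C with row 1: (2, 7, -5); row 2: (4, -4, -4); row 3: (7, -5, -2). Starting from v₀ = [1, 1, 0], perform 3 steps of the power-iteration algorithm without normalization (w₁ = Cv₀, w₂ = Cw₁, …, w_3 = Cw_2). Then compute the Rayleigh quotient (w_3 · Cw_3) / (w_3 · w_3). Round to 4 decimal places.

w1 = Cv₀ = (2·1 + 7·1 + (-5)·0; 4·1 + (-4)·1 + (-4)·0; 7·1 + (-5)·1 + (-2)·0) = (9, 0, 2)
w2 = Cw1 = (2·9 + 7·0 + (-5)·2; 4·9 + (-4)·0 + (-4)·2; 7·9 + (-5)·0 + (-2)·2) = (8, 28, 59)
w3 = Cw2 = (-83, -316, -202)
Cw3 = (-1368, 1740, 1403)
w3·Cw3 = (-83)·(-1368) + (-316)·1740 + (-202)·1403 = -719702; w3·w3 = (-83)·(-83) + (-316)·(-316) + (-202)·(-202) = 147549
λ ≈ -719702/147549 = -4.8777

λ ≈ -4.8777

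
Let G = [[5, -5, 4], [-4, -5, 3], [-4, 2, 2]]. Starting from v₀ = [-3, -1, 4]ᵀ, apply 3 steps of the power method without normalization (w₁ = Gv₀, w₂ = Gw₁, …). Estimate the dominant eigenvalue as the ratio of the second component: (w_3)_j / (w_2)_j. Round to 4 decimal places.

-8.3217

w1 = Gv₀ = (6, 29, 18)
w2 = Gw1 = (-43, -115, 70)
w3 = Gw2 = (640, 957, 82)
Ratio at component: 957 / -115 = -8.3217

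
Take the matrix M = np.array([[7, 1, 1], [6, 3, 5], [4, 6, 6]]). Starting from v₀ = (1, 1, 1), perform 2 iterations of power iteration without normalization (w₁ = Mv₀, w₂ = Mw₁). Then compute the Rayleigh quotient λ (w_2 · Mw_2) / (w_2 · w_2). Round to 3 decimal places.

λ ≈ 12.362

w1 = Mv₀ = (7·1 + 1·1 + 1·1; 6·1 + 3·1 + 5·1; 4·1 + 6·1 + 6·1) = (9, 14, 16)
w2 = Mw1 = (7·9 + 1·14 + 1·16; 6·9 + 3·14 + 5·16; 4·9 + 6·14 + 6·16) = (93, 176, 216)
Mw2 = (1043, 2166, 2724)
w2·Mw2 = 93·1043 + 176·2166 + 216·2724 = 1066599; w2·w2 = 93·93 + 176·176 + 216·216 = 86281
λ ≈ 1066599/86281 = 12.362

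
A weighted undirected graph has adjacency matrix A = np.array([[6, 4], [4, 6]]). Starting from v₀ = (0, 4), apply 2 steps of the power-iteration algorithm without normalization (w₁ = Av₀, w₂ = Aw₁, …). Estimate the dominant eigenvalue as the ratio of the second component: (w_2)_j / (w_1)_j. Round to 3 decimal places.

w1 = Av₀ = (6·0 + 4·4; 4·0 + 6·4) = (16, 24)
w2 = Aw1 = (6·16 + 4·24; 4·16 + 6·24) = (192, 208)
Ratio at component: 208 / 24 = 8.667

8.667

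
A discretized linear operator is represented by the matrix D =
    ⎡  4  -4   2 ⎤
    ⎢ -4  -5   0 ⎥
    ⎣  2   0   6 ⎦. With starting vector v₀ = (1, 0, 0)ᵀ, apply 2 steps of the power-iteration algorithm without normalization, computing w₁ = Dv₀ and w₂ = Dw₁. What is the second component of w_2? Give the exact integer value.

4

w1 = Dv₀ = (4·1 + (-4)·0 + 2·0; (-4)·1 + (-5)·0 + 0·0; 2·1 + 0·0 + 6·0) = (4, -4, 2)
w2 = Dw1 = (4·4 + (-4)·(-4) + 2·2; (-4)·4 + (-5)·(-4) + 0·2; 2·4 + 0·(-4) + 6·2) = (36, 4, 20)
The requested component of w2 is 4.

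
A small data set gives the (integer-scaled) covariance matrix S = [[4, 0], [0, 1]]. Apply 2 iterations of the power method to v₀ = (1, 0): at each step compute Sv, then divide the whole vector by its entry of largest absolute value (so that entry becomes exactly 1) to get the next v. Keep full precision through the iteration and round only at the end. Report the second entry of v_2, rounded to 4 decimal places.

0.0000

Sv0 = (4.00000, 0.00000); divide by 4.00000 → v1 = (1.00000, 0.00000)
Sv1 = (4.00000, 0.00000); divide by 4.00000 → v2 = (1.00000, 0.00000)
Requested entry of v2: 0/16 = 0.0000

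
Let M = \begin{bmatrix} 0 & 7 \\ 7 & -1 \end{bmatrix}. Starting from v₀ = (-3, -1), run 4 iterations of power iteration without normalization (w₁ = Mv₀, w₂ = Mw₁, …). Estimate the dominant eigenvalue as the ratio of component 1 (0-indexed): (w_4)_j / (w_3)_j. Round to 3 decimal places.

λ ≈ 0.494

w1 = Mv₀ = (-7, -20)
w2 = Mw1 = (-140, -29)
w3 = Mw2 = (-203, -951)
w4 = Mw3 = (-6657, -470)
Ratio at component: -470 / -951 = 0.494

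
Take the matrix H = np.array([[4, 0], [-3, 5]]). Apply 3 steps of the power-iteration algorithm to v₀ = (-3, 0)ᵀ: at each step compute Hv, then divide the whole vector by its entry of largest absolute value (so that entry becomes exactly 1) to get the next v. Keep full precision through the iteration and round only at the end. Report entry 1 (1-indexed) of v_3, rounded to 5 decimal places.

-0.34973

Hv0 = (-12.000000, 9.000000); divide by -12.000000 → v1 = (1.000000, -0.750000)
Hv1 = (4.000000, -6.750000); divide by -6.750000 → v2 = (-0.592593, 1.000000)
Hv2 = (-2.370370, 6.777778); divide by 6.777778 → v3 = (-0.349727, 1.000000)
Requested entry of v3: -192/549 = -0.34973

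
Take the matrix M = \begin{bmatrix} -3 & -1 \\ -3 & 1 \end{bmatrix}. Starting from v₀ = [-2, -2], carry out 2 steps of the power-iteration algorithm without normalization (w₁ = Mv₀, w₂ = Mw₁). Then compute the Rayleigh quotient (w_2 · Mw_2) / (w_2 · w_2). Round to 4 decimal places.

-3.5405

w1 = Mv₀ = ((-3)·(-2) + (-1)·(-2); (-3)·(-2) + 1·(-2)) = (8, 4)
w2 = Mw1 = ((-3)·8 + (-1)·4; (-3)·8 + 1·4) = (-28, -20)
Mw2 = (104, 64)
w2·Mw2 = (-28)·104 + (-20)·64 = -4192; w2·w2 = (-28)·(-28) + (-20)·(-20) = 1184
λ ≈ -4192/1184 = -3.5405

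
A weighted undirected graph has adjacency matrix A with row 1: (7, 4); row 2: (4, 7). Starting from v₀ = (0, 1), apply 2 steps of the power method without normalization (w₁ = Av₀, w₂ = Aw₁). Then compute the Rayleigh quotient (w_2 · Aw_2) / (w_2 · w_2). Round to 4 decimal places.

w1 = Av₀ = (4, 7)
w2 = Aw1 = (56, 65)
Aw2 = (652, 679)
w2·Aw2 = 56·652 + 65·679 = 80647; w2·w2 = 56·56 + 65·65 = 7361
λ ≈ 80647/7361 = 10.9560

λ ≈ 10.9560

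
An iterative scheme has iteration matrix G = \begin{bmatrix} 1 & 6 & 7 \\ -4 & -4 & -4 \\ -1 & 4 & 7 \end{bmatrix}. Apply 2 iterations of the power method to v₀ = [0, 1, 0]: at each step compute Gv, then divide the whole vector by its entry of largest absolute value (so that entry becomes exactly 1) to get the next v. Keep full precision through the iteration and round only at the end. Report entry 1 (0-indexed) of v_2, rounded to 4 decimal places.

1.0000

Gv0 = (6.00000, -4.00000, 4.00000); divide by 6.00000 → v1 = (1.00000, -0.66667, 0.66667)
Gv1 = (1.66667, -4.00000, 1.00000); divide by -4.00000 → v2 = (-0.41667, 1.00000, -0.25000)
Requested entry of v2: -24/-24 = 1.0000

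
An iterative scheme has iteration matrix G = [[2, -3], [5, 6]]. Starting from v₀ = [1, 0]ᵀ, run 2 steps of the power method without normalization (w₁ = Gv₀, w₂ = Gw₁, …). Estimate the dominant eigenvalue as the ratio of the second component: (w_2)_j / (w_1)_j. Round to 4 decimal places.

w1 = Gv₀ = (2·1 + (-3)·0; 5·1 + 6·0) = (2, 5)
w2 = Gw1 = (2·2 + (-3)·5; 5·2 + 6·5) = (-11, 40)
Ratio at component: 40 / 5 = 8.0000

λ ≈ 8.0000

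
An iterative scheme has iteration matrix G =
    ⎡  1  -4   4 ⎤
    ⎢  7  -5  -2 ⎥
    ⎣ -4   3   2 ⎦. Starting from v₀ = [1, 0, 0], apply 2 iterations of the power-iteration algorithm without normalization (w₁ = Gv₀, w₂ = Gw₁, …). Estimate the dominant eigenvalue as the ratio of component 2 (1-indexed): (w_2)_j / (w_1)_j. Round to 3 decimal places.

w1 = Gv₀ = (1·1 + (-4)·0 + 4·0; 7·1 + (-5)·0 + (-2)·0; (-4)·1 + 3·0 + 2·0) = (1, 7, -4)
w2 = Gw1 = (1·1 + (-4)·7 + 4·(-4); 7·1 + (-5)·7 + (-2)·(-4); (-4)·1 + 3·7 + 2·(-4)) = (-43, -20, 9)
Ratio at component: -20 / 7 = -2.857

λ ≈ -2.857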